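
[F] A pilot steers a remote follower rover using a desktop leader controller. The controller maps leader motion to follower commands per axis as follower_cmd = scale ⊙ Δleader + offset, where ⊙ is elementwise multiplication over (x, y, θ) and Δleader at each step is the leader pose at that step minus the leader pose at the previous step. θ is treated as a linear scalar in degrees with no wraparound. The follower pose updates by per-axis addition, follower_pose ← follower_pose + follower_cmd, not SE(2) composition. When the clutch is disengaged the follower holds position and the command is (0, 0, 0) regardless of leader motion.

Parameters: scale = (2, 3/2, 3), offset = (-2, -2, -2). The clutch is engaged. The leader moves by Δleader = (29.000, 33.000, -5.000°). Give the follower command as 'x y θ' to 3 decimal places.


axis x: 2·29.000 + -2 = 56.000
axis y: 3/2·33.000 + -2 = 47.500
axis θ: 3·-5.000 + -2 = -17.000

56.000 47.500 -17.000


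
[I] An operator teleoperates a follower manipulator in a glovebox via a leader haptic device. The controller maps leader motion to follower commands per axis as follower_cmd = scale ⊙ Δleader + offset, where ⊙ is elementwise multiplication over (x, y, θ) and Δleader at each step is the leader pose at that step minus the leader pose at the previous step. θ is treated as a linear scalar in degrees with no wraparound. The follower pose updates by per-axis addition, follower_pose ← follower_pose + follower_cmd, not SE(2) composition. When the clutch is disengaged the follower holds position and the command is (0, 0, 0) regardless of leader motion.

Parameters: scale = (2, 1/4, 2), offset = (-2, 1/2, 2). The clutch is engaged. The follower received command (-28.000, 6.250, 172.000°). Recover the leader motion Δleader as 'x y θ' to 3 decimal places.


-13.000 23.000 85.000

axis x: (-28.000 − -2) / (2) = -13.000
axis y: (6.250 − 1/2) / (1/4) = 23.000
axis θ: (172.000 − 2) / (2) = 85.000


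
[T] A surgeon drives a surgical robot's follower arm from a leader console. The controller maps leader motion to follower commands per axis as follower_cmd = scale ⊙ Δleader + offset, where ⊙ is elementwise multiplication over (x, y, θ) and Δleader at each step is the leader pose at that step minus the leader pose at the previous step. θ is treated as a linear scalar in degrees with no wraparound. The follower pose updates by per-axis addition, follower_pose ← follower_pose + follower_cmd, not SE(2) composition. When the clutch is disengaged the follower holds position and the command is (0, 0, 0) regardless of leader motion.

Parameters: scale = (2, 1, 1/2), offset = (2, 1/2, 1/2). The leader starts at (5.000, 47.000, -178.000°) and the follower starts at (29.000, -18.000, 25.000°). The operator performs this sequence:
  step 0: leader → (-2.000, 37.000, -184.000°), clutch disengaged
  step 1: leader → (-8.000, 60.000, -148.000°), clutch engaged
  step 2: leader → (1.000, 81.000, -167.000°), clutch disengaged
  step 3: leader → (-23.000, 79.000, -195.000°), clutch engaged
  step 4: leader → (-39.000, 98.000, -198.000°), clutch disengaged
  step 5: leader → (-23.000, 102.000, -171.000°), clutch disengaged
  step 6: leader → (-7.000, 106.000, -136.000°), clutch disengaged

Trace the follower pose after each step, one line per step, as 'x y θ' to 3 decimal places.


29.000 -18.000 25.000
19.000 5.500 43.500
19.000 5.500 43.500
-27.000 4.000 30.000
-27.000 4.000 30.000
-27.000 4.000 30.000
-27.000 4.000 30.000

step 0: Δleader=(-7.000, -10.000, -6.000°), disengaged; cmd=(0,0,0) → follower holds at (29.000, -18.000, 25.000°)
step 1: Δleader=(-6.000, 23.000, 36.000°), engaged; cmd=(-10.000, 23.500, 18.500°) → follower=(19.000, 5.500, 43.500°)
step 2: Δleader=(9.000, 21.000, -19.000°), disengaged; cmd=(0,0,0) → follower holds at (19.000, 5.500, 43.500°)
step 3: Δleader=(-24.000, -2.000, -28.000°), engaged; cmd=(-46.000, -1.500, -13.500°) → follower=(-27.000, 4.000, 30.000°)
step 4: Δleader=(-16.000, 19.000, -3.000°), disengaged; cmd=(0,0,0) → follower holds at (-27.000, 4.000, 30.000°)
step 5: Δleader=(16.000, 4.000, 27.000°), disengaged; cmd=(0,0,0) → follower holds at (-27.000, 4.000, 30.000°)
step 6: Δleader=(16.000, 4.000, 35.000°), disengaged; cmd=(0,0,0) → follower holds at (-27.000, 4.000, 30.000°)


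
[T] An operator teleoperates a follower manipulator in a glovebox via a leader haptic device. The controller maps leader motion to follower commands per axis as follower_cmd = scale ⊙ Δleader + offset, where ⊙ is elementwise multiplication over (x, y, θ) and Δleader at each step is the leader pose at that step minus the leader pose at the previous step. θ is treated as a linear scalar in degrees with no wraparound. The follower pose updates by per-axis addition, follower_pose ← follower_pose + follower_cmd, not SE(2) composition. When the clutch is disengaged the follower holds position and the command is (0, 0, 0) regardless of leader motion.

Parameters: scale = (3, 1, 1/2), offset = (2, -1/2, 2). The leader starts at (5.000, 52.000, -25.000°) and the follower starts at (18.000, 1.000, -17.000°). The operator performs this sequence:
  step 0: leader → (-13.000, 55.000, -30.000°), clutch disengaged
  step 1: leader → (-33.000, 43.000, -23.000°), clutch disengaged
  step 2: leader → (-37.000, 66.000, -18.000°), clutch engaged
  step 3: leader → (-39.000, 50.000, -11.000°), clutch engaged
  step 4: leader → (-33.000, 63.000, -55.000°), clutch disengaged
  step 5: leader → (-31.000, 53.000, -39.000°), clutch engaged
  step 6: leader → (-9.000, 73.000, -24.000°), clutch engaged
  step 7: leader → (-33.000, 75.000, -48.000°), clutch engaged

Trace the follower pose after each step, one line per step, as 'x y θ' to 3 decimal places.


18.000 1.000 -17.000
18.000 1.000 -17.000
8.000 23.500 -12.500
4.000 7.000 -7.000
4.000 7.000 -7.000
12.000 -3.500 3.000
80.000 16.000 12.500
10.000 17.500 2.500

step 0: Δleader=(-18.000, 3.000, -5.000°), disengaged; cmd=(0,0,0) → follower holds at (18.000, 1.000, -17.000°)
step 1: Δleader=(-20.000, -12.000, 7.000°), disengaged; cmd=(0,0,0) → follower holds at (18.000, 1.000, -17.000°)
step 2: Δleader=(-4.000, 23.000, 5.000°), engaged; cmd=(-10.000, 22.500, 4.500°) → follower=(8.000, 23.500, -12.500°)
step 3: Δleader=(-2.000, -16.000, 7.000°), engaged; cmd=(-4.000, -16.500, 5.500°) → follower=(4.000, 7.000, -7.000°)
step 4: Δleader=(6.000, 13.000, -44.000°), disengaged; cmd=(0,0,0) → follower holds at (4.000, 7.000, -7.000°)
step 5: Δleader=(2.000, -10.000, 16.000°), engaged; cmd=(8.000, -10.500, 10.000°) → follower=(12.000, -3.500, 3.000°)
step 6: Δleader=(22.000, 20.000, 15.000°), engaged; cmd=(68.000, 19.500, 9.500°) → follower=(80.000, 16.000, 12.500°)
step 7: Δleader=(-24.000, 2.000, -24.000°), engaged; cmd=(-70.000, 1.500, -10.000°) → follower=(10.000, 17.500, 2.500°)


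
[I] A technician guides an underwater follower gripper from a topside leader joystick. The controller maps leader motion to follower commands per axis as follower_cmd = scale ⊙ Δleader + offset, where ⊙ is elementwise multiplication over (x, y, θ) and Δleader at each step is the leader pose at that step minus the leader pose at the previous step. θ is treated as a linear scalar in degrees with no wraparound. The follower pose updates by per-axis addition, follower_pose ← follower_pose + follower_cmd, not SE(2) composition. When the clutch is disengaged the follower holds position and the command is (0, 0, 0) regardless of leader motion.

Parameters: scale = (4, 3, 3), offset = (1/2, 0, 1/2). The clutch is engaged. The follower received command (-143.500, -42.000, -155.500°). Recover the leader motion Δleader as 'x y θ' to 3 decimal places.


-36.000 -14.000 -52.000

axis x: (-143.500 − 1/2) / (4) = -36.000
axis y: (-42.000 − 0) / (3) = -14.000
axis θ: (-155.500 − 1/2) / (3) = -52.000


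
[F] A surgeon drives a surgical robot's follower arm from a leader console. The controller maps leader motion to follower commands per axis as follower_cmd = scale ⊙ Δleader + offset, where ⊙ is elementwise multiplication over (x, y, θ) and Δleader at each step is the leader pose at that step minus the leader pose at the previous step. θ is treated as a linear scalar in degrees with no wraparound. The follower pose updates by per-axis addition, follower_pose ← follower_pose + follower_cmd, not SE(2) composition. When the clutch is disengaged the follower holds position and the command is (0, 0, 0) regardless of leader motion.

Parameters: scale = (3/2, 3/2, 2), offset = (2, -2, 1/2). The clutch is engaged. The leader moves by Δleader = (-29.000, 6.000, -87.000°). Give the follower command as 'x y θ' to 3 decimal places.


-41.500 7.000 -173.500

axis x: 3/2·-29.000 + 2 = -41.500
axis y: 3/2·6.000 + -2 = 7.000
axis θ: 2·-87.000 + 1/2 = -173.500


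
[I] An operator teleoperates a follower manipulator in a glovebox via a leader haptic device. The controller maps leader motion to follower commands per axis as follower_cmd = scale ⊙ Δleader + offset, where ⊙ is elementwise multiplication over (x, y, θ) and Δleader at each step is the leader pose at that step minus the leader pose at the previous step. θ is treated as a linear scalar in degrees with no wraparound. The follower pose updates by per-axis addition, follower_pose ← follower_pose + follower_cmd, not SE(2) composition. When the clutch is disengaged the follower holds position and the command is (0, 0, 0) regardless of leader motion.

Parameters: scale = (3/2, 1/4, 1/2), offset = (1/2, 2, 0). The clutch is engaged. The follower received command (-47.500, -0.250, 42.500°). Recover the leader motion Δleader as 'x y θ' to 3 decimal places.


axis x: (-47.500 − 1/2) / (3/2) = -32.000
axis y: (-0.250 − 2) / (1/4) = -9.000
axis θ: (42.500 − 0) / (1/2) = 85.000

-32.000 -9.000 85.000


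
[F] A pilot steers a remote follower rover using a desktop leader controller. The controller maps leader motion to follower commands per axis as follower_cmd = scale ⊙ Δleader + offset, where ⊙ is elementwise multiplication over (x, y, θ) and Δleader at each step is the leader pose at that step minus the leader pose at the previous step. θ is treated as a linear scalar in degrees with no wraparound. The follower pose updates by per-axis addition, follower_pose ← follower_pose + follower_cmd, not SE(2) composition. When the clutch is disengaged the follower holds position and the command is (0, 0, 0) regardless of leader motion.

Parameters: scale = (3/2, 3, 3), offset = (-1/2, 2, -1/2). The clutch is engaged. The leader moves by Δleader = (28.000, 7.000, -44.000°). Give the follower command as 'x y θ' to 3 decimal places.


41.500 23.000 -132.500

axis x: 3/2·28.000 + -1/2 = 41.500
axis y: 3·7.000 + 2 = 23.000
axis θ: 3·-44.000 + -1/2 = -132.500


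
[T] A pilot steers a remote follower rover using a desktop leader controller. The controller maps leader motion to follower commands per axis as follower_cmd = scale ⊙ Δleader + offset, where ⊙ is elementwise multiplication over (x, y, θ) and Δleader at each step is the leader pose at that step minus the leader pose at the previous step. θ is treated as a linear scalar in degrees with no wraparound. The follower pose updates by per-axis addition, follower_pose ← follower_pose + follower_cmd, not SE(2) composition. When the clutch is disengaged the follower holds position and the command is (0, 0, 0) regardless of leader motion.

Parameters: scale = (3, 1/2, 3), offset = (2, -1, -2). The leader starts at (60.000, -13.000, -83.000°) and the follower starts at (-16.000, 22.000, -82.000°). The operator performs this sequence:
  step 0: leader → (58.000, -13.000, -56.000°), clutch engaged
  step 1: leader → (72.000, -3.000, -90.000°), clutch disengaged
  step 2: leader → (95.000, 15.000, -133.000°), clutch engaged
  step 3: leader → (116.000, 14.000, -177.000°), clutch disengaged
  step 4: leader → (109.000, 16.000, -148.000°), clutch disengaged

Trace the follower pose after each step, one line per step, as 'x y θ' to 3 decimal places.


-20.000 21.000 -3.000
-20.000 21.000 -3.000
51.000 29.000 -134.000
51.000 29.000 -134.000
51.000 29.000 -134.000

step 0: Δleader=(-2.000, 0.000, 27.000°), engaged; cmd=(-4.000, -1.000, 79.000°) → follower=(-20.000, 21.000, -3.000°)
step 1: Δleader=(14.000, 10.000, -34.000°), disengaged; cmd=(0,0,0) → follower holds at (-20.000, 21.000, -3.000°)
step 2: Δleader=(23.000, 18.000, -43.000°), engaged; cmd=(71.000, 8.000, -131.000°) → follower=(51.000, 29.000, -134.000°)
step 3: Δleader=(21.000, -1.000, -44.000°), disengaged; cmd=(0,0,0) → follower holds at (51.000, 29.000, -134.000°)
step 4: Δleader=(-7.000, 2.000, 29.000°), disengaged; cmd=(0,0,0) → follower holds at (51.000, 29.000, -134.000°)


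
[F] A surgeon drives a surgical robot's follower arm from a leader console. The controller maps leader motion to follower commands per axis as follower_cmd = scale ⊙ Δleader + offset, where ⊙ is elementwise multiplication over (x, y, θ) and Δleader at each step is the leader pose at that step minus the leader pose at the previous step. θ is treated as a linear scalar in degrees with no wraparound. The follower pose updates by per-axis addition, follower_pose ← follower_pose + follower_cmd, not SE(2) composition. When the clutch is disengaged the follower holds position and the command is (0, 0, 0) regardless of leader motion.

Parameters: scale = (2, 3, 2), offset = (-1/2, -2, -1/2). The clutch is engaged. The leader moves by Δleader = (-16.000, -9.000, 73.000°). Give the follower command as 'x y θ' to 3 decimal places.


-32.500 -29.000 145.500

axis x: 2·-16.000 + -1/2 = -32.500
axis y: 3·-9.000 + -2 = -29.000
axis θ: 2·73.000 + -1/2 = 145.500


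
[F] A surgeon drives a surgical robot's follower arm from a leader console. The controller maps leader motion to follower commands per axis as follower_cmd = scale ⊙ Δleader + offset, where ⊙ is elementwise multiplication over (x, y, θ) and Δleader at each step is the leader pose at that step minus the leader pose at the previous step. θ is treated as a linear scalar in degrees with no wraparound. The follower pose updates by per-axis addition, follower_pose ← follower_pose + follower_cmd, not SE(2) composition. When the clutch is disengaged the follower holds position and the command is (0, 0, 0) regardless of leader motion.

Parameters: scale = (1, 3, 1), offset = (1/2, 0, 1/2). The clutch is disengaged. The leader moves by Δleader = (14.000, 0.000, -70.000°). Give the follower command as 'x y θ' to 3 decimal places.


0.000 0.000 0.000

clutch disengaged → follower holds; cmd = (0, 0, 0)


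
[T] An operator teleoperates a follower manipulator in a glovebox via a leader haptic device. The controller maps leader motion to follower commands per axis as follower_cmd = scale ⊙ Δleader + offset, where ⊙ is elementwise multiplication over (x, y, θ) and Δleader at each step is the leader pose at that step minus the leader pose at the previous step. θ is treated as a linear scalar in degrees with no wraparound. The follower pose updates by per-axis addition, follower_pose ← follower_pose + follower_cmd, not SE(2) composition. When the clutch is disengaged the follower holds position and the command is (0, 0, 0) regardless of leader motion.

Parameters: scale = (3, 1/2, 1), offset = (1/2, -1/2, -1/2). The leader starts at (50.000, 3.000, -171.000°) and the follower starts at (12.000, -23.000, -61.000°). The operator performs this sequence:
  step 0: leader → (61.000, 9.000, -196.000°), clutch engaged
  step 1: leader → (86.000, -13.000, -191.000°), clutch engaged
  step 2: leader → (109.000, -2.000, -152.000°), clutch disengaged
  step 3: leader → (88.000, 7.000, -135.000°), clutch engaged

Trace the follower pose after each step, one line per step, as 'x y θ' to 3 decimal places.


45.500 -20.500 -86.500
121.000 -32.000 -82.000
121.000 -32.000 -82.000
58.500 -28.000 -65.500

step 0: Δleader=(11.000, 6.000, -25.000°), engaged; cmd=(33.500, 2.500, -25.500°) → follower=(45.500, -20.500, -86.500°)
step 1: Δleader=(25.000, -22.000, 5.000°), engaged; cmd=(75.500, -11.500, 4.500°) → follower=(121.000, -32.000, -82.000°)
step 2: Δleader=(23.000, 11.000, 39.000°), disengaged; cmd=(0,0,0) → follower holds at (121.000, -32.000, -82.000°)
step 3: Δleader=(-21.000, 9.000, 17.000°), engaged; cmd=(-62.500, 4.000, 16.500°) → follower=(58.500, -28.000, -65.500°)


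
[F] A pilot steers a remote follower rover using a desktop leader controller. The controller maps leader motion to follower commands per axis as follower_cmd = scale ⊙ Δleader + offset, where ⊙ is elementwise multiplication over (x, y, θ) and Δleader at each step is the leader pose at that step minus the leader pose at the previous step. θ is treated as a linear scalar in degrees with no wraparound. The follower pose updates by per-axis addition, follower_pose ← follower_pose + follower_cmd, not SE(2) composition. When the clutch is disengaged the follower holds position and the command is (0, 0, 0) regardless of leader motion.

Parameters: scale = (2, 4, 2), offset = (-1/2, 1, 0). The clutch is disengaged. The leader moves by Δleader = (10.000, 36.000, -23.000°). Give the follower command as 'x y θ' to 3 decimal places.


0.000 0.000 0.000

clutch disengaged → follower holds; cmd = (0, 0, 0)


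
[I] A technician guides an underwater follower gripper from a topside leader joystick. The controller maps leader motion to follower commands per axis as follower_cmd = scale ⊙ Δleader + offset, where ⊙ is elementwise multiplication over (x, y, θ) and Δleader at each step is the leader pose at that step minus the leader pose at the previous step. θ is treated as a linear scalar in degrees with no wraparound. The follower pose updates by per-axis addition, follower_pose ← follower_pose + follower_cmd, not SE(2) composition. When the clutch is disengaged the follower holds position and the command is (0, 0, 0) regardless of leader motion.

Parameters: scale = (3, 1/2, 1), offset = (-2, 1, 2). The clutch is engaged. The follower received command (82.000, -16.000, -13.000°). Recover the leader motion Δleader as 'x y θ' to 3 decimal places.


28.000 -34.000 -15.000

axis x: (82.000 − -2) / (3) = 28.000
axis y: (-16.000 − 1) / (1/2) = -34.000
axis θ: (-13.000 − 2) / (1) = -15.000


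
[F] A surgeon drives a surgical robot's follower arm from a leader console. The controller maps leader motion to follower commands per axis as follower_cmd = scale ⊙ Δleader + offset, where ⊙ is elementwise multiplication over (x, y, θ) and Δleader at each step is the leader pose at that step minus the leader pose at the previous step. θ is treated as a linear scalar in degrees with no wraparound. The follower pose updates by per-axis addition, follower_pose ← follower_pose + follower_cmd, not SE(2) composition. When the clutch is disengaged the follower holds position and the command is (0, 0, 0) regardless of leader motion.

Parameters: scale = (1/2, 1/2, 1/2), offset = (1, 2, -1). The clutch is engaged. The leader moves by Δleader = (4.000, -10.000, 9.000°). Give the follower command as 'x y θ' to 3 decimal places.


axis x: 1/2·4.000 + 1 = 3.000
axis y: 1/2·-10.000 + 2 = -3.000
axis θ: 1/2·9.000 + -1 = 3.500

3.000 -3.000 3.500


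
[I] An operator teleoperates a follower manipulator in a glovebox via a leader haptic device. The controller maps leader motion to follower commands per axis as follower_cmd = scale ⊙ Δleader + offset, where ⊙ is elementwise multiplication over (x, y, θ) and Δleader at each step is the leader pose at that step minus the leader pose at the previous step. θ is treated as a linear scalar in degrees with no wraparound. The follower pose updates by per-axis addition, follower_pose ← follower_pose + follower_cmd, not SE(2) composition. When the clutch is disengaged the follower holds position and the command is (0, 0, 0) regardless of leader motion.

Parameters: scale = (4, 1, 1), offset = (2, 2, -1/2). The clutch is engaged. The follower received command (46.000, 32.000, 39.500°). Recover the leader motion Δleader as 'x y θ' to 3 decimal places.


axis x: (46.000 − 2) / (4) = 11.000
axis y: (32.000 − 2) / (1) = 30.000
axis θ: (39.500 − -1/2) / (1) = 40.000

11.000 30.000 40.000


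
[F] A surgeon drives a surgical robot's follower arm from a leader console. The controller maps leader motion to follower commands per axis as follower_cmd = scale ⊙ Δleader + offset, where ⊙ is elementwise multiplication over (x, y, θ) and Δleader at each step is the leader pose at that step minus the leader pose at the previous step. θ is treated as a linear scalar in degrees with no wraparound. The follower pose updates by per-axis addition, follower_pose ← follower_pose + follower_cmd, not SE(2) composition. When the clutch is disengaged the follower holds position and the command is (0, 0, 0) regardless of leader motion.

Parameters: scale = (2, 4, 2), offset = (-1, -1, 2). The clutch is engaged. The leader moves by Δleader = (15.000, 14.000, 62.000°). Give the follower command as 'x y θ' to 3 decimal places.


axis x: 2·15.000 + -1 = 29.000
axis y: 4·14.000 + -1 = 55.000
axis θ: 2·62.000 + 2 = 126.000

29.000 55.000 126.000


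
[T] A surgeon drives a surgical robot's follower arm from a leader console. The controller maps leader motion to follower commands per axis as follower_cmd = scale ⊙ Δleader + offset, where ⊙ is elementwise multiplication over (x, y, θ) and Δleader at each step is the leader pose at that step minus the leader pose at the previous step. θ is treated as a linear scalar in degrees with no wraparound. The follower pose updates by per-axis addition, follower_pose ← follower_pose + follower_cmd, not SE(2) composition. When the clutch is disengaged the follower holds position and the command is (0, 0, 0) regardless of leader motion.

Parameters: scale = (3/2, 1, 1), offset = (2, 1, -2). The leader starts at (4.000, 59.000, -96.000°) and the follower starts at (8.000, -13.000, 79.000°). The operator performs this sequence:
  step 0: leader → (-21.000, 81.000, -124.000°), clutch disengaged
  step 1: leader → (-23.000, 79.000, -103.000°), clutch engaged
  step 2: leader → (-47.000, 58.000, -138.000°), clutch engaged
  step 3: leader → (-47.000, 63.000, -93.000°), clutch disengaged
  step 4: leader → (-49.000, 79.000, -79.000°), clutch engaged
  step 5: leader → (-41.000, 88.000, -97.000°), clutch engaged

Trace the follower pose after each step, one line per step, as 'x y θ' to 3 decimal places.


8.000 -13.000 79.000
7.000 -14.000 98.000
-27.000 -34.000 61.000
-27.000 -34.000 61.000
-28.000 -17.000 73.000
-14.000 -7.000 53.000

step 0: Δleader=(-25.000, 22.000, -28.000°), disengaged; cmd=(0,0,0) → follower holds at (8.000, -13.000, 79.000°)
step 1: Δleader=(-2.000, -2.000, 21.000°), engaged; cmd=(-1.000, -1.000, 19.000°) → follower=(7.000, -14.000, 98.000°)
step 2: Δleader=(-24.000, -21.000, -35.000°), engaged; cmd=(-34.000, -20.000, -37.000°) → follower=(-27.000, -34.000, 61.000°)
step 3: Δleader=(0.000, 5.000, 45.000°), disengaged; cmd=(0,0,0) → follower holds at (-27.000, -34.000, 61.000°)
step 4: Δleader=(-2.000, 16.000, 14.000°), engaged; cmd=(-1.000, 17.000, 12.000°) → follower=(-28.000, -17.000, 73.000°)
step 5: Δleader=(8.000, 9.000, -18.000°), engaged; cmd=(14.000, 10.000, -20.000°) → follower=(-14.000, -7.000, 53.000°)


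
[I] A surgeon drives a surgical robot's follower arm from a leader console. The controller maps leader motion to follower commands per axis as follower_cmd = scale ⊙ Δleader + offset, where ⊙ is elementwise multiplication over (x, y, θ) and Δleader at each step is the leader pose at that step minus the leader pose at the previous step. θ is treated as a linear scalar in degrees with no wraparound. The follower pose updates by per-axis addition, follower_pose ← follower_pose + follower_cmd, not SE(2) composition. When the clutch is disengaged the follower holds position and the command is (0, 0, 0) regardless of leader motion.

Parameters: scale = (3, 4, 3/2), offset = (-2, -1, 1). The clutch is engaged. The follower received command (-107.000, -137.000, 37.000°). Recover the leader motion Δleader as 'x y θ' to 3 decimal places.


axis x: (-107.000 − -2) / (3) = -35.000
axis y: (-137.000 − -1) / (4) = -34.000
axis θ: (37.000 − 1) / (3/2) = 24.000

-35.000 -34.000 24.000


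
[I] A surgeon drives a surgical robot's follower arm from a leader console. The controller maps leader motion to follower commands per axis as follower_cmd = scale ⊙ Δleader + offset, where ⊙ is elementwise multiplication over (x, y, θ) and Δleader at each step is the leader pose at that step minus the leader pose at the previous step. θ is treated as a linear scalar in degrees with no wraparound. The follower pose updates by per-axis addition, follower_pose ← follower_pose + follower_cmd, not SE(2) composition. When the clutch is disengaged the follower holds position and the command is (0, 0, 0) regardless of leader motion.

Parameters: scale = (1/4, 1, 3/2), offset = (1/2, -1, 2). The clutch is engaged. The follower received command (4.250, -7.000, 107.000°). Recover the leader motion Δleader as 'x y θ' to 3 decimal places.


axis x: (4.250 − 1/2) / (1/4) = 15.000
axis y: (-7.000 − -1) / (1) = -6.000
axis θ: (107.000 − 2) / (3/2) = 70.000

15.000 -6.000 70.000


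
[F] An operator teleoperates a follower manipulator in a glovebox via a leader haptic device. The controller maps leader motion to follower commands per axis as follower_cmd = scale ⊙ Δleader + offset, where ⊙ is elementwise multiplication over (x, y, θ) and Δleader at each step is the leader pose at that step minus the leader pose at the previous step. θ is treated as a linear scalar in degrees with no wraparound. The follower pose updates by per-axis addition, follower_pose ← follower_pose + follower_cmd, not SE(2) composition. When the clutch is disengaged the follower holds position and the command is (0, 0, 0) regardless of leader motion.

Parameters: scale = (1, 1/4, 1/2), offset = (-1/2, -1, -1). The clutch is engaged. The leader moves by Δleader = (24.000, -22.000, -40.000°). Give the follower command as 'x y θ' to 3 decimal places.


23.500 -6.500 -21.000

axis x: 1·24.000 + -1/2 = 23.500
axis y: 1/4·-22.000 + -1 = -6.500
axis θ: 1/2·-40.000 + -1 = -21.000


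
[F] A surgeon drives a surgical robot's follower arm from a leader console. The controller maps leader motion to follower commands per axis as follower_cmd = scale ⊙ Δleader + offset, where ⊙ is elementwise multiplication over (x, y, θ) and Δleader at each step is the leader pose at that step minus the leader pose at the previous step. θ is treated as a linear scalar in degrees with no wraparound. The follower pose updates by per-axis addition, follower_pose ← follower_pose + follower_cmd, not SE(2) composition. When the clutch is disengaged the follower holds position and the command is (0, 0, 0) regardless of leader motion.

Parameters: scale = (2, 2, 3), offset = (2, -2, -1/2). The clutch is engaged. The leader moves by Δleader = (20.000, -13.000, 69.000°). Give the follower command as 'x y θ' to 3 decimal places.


axis x: 2·20.000 + 2 = 42.000
axis y: 2·-13.000 + -2 = -28.000
axis θ: 3·69.000 + -1/2 = 206.500

42.000 -28.000 206.500


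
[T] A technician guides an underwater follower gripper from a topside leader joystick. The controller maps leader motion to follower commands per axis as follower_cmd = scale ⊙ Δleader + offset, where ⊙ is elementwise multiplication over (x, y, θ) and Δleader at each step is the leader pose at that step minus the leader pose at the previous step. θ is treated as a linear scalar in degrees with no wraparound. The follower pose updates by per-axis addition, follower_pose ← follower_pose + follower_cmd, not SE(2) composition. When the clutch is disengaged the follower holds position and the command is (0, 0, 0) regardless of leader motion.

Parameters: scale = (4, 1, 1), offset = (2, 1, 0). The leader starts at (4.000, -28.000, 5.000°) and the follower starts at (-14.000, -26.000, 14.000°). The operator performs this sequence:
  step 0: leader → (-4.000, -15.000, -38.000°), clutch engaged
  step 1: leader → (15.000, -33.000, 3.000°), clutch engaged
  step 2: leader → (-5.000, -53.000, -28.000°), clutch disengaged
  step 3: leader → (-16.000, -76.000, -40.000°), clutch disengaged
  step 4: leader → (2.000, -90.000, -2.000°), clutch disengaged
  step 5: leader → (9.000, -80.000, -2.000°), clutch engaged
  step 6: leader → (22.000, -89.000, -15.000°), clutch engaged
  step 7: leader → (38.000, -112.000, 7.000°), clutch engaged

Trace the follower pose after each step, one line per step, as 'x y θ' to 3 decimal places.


-44.000 -12.000 -29.000
34.000 -29.000 12.000
34.000 -29.000 12.000
34.000 -29.000 12.000
34.000 -29.000 12.000
64.000 -18.000 12.000
118.000 -26.000 -1.000
184.000 -48.000 21.000

step 0: Δleader=(-8.000, 13.000, -43.000°), engaged; cmd=(-30.000, 14.000, -43.000°) → follower=(-44.000, -12.000, -29.000°)
step 1: Δleader=(19.000, -18.000, 41.000°), engaged; cmd=(78.000, -17.000, 41.000°) → follower=(34.000, -29.000, 12.000°)
step 2: Δleader=(-20.000, -20.000, -31.000°), disengaged; cmd=(0,0,0) → follower holds at (34.000, -29.000, 12.000°)
step 3: Δleader=(-11.000, -23.000, -12.000°), disengaged; cmd=(0,0,0) → follower holds at (34.000, -29.000, 12.000°)
step 4: Δleader=(18.000, -14.000, 38.000°), disengaged; cmd=(0,0,0) → follower holds at (34.000, -29.000, 12.000°)
step 5: Δleader=(7.000, 10.000, 0.000°), engaged; cmd=(30.000, 11.000, 0.000°) → follower=(64.000, -18.000, 12.000°)
step 6: Δleader=(13.000, -9.000, -13.000°), engaged; cmd=(54.000, -8.000, -13.000°) → follower=(118.000, -26.000, -1.000°)
step 7: Δleader=(16.000, -23.000, 22.000°), engaged; cmd=(66.000, -22.000, 22.000°) → follower=(184.000, -48.000, 21.000°)


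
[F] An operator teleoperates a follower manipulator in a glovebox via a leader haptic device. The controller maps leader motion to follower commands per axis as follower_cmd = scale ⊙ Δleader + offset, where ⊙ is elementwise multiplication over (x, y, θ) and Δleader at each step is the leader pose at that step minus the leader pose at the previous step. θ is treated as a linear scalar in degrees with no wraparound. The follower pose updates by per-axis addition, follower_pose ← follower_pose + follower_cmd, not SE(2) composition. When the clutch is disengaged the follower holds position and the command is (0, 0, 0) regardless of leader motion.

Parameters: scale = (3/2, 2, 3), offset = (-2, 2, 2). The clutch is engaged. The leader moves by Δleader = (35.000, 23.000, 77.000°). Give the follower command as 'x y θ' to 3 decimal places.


50.500 48.000 233.000

axis x: 3/2·35.000 + -2 = 50.500
axis y: 2·23.000 + 2 = 48.000
axis θ: 3·77.000 + 2 = 233.000


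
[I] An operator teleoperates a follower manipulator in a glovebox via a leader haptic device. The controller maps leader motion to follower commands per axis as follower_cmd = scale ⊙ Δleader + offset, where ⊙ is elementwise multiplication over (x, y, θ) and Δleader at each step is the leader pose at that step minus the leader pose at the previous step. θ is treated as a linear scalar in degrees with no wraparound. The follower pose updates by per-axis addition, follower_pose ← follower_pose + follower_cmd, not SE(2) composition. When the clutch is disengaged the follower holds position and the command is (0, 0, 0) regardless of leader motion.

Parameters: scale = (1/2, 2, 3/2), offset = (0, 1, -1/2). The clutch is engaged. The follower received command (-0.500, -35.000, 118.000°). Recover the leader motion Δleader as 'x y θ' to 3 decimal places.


-1.000 -18.000 79.000

axis x: (-0.500 − 0) / (1/2) = -1.000
axis y: (-35.000 − 1) / (2) = -18.000
axis θ: (118.000 − -1/2) / (3/2) = 79.000


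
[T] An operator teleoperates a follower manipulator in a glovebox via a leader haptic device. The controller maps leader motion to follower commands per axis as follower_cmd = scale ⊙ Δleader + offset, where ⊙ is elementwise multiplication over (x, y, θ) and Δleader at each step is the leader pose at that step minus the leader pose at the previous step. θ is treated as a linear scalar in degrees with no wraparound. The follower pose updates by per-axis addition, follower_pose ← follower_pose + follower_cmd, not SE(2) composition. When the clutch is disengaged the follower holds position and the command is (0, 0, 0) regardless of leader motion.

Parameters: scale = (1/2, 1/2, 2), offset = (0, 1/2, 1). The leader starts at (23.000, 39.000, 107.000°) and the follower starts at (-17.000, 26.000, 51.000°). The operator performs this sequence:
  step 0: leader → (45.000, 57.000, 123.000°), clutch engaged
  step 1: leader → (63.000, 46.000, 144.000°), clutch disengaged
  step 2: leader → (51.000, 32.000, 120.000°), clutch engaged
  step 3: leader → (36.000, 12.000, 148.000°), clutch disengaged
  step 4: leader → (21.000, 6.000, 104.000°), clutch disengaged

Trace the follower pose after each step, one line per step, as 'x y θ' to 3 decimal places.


step 0: Δleader=(22.000, 18.000, 16.000°), engaged; cmd=(11.000, 9.500, 33.000°) → follower=(-6.000, 35.500, 84.000°)
step 1: Δleader=(18.000, -11.000, 21.000°), disengaged; cmd=(0,0,0) → follower holds at (-6.000, 35.500, 84.000°)
step 2: Δleader=(-12.000, -14.000, -24.000°), engaged; cmd=(-6.000, -6.500, -47.000°) → follower=(-12.000, 29.000, 37.000°)
step 3: Δleader=(-15.000, -20.000, 28.000°), disengaged; cmd=(0,0,0) → follower holds at (-12.000, 29.000, 37.000°)
step 4: Δleader=(-15.000, -6.000, -44.000°), disengaged; cmd=(0,0,0) → follower holds at (-12.000, 29.000, 37.000°)

-6.000 35.500 84.000
-6.000 35.500 84.000
-12.000 29.000 37.000
-12.000 29.000 37.000
-12.000 29.000 37.000


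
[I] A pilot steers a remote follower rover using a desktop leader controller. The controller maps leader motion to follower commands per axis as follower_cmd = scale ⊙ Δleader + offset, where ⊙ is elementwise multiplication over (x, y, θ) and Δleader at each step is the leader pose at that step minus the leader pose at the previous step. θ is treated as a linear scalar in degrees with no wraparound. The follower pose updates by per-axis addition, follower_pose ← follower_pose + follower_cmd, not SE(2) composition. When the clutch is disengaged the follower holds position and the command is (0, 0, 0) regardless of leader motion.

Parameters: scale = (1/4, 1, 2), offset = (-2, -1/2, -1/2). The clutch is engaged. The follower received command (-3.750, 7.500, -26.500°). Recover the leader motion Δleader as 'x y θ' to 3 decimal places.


-7.000 8.000 -13.000

axis x: (-3.750 − -2) / (1/4) = -7.000
axis y: (7.500 − -1/2) / (1) = 8.000
axis θ: (-26.500 − -1/2) / (2) = -13.000


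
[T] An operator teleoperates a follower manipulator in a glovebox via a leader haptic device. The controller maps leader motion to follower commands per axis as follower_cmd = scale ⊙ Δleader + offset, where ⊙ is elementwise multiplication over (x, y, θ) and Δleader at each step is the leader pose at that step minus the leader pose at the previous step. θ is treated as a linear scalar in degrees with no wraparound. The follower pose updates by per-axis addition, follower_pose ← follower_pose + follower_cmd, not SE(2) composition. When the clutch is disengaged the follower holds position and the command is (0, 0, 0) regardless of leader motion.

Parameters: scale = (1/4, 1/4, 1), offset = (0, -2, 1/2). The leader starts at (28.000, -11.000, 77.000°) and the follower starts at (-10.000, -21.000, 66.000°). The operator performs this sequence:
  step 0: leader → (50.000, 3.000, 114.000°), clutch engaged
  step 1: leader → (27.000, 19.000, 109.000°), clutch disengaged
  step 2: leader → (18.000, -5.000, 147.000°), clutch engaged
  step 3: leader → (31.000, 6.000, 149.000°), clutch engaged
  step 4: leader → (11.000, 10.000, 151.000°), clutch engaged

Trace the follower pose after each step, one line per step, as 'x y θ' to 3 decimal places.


step 0: Δleader=(22.000, 14.000, 37.000°), engaged; cmd=(5.500, 1.500, 37.500°) → follower=(-4.500, -19.500, 103.500°)
step 1: Δleader=(-23.000, 16.000, -5.000°), disengaged; cmd=(0,0,0) → follower holds at (-4.500, -19.500, 103.500°)
step 2: Δleader=(-9.000, -24.000, 38.000°), engaged; cmd=(-2.250, -8.000, 38.500°) → follower=(-6.750, -27.500, 142.000°)
step 3: Δleader=(13.000, 11.000, 2.000°), engaged; cmd=(3.250, 0.750, 2.500°) → follower=(-3.500, -26.750, 144.500°)
step 4: Δleader=(-20.000, 4.000, 2.000°), engaged; cmd=(-5.000, -1.000, 2.500°) → follower=(-8.500, -27.750, 147.000°)

-4.500 -19.500 103.500
-4.500 -19.500 103.500
-6.750 -27.500 142.000
-3.500 -26.750 144.500
-8.500 -27.750 147.000


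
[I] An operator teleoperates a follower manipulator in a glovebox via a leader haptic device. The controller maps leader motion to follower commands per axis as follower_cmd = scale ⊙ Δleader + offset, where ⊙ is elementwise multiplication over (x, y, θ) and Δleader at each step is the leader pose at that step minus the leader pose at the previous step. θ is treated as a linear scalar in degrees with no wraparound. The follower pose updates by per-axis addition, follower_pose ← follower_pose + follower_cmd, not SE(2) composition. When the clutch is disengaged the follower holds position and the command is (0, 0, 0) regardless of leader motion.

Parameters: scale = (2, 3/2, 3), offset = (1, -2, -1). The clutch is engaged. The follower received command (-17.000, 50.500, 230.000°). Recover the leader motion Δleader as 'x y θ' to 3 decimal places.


-9.000 35.000 77.000

axis x: (-17.000 − 1) / (2) = -9.000
axis y: (50.500 − -2) / (3/2) = 35.000
axis θ: (230.000 − -1) / (3) = 77.000


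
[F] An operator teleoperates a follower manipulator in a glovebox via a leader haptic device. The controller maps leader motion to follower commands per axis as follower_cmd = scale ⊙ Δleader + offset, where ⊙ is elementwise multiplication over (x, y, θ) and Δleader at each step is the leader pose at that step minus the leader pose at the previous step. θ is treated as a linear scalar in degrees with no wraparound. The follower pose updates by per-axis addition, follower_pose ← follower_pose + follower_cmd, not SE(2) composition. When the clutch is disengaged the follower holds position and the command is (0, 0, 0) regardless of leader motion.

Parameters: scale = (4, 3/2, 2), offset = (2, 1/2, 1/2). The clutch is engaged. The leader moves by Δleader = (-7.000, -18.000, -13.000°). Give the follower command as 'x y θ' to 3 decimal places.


-26.000 -26.500 -25.500

axis x: 4·-7.000 + 2 = -26.000
axis y: 3/2·-18.000 + 1/2 = -26.500
axis θ: 2·-13.000 + 1/2 = -25.500


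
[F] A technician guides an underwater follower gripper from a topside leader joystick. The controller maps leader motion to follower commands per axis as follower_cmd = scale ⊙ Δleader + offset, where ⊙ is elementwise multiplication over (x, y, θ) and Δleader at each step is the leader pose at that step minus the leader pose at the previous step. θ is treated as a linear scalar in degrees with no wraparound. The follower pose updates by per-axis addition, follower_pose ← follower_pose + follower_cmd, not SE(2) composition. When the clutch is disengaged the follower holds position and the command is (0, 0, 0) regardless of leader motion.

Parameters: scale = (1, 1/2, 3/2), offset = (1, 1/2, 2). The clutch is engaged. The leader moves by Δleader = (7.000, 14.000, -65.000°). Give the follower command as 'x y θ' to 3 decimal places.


axis x: 1·7.000 + 1 = 8.000
axis y: 1/2·14.000 + 1/2 = 7.500
axis θ: 3/2·-65.000 + 2 = -95.500

8.000 7.500 -95.500
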